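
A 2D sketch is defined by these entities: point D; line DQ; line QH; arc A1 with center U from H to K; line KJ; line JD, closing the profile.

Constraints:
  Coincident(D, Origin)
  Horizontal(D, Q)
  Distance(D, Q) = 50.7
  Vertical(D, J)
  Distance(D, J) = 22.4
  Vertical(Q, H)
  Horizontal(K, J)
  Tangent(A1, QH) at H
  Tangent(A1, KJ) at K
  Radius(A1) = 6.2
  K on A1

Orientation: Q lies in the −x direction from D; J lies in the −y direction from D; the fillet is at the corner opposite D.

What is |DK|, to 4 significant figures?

49.82

The virtual corner opposite D is at (-50.70, -22.40). Tangency of A1 to QH means the radius UH is perpendicular to QH and since A1 is tangent to KJ there, UK ⟂ KJ, with radius 6.2, so the center U sits 6.2 in from both sides at U = (-44.50, -16.20). That places the tangent points at H = (-50.70, -16.20) on QH and K = (-44.50, -22.40) on KJ. Then |DK| = |K − D| = 49.82.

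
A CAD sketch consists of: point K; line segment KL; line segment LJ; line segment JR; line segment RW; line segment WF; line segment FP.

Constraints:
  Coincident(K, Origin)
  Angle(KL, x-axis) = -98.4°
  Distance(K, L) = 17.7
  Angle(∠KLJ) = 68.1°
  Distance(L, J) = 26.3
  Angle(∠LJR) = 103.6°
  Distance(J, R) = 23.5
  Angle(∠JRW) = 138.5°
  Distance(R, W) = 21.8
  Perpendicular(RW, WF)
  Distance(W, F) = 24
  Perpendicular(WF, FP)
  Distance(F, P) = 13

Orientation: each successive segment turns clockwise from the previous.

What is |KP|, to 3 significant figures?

2.97

K is at the origin; KL runs at -98.4° with length 17.7, so L = (-2.59, -17.5). ∠KLJ = 68.1° gives LJ at 150° from the x-axis; with |LJ| = 26.3, J = (-25.3, -4.24). ∠LJR = 103.6° gives JR at 73.3° from the x-axis; with |JR| = 23.5, R = (-18.5, 18.3). ∠JRW = 138.5° gives RW at 31.8° from the x-axis; with |RW| = 21.8, W = (-0.0123, 29.8). The perpendicularity gives WF at right angles to RW, so WF runs at -58.2°; with |WF| = 24.0, F = (12.6, 9.36). WF ⟂ FP, so FP runs at -148°; with |FP| = 13.0, P = (1.59, 2.51). Then |KP| = |P − K| = 2.97.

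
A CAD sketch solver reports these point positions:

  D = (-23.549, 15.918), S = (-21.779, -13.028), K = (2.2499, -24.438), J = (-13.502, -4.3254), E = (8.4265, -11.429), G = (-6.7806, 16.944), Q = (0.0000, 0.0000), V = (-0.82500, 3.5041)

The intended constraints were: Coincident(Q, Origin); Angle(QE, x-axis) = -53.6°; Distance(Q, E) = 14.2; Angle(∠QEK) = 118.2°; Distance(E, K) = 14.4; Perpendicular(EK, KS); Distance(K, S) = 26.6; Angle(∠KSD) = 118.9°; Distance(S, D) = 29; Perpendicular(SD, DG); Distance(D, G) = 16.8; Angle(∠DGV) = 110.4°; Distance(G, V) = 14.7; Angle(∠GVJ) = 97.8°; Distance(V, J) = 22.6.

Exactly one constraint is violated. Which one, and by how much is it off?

Distance(V, J) = 22.6 — off by 7.70.

Q = (0.00, 0.00) ✓; QE at -53.60° ✓; |QE| = 14.20 ✓; ∠QEK = 118.2° ✓; |EK| = 14.40 ✓; ∠(EK, KS) = 90.00° ✓; |KS| = 26.60 ✓; ∠KSD = 118.9° ✓; |SD| = 29.00 ✓; ∠(SD, DG) = 90.00° ✓; |DG| = 16.80 ✓; ∠DGV = 110.4° ✓; |GV| = 14.70 ✓; ∠GVJ = 97.80° ✓; |VJ| = 14.90 ✗.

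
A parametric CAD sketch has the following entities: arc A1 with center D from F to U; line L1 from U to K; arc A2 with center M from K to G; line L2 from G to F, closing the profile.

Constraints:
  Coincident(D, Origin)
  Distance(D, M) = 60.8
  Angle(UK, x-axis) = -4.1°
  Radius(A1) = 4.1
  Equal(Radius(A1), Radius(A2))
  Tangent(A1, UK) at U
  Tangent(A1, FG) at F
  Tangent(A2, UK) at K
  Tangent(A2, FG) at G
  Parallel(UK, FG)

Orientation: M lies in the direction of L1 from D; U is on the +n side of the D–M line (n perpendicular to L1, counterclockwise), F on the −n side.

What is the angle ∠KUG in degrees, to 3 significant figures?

7.68°

The slot axis is L1's direction at -4.1°, so u = (cos -4.1°, sin -4.1°) = (0.997, -0.0715) and n = (−sin -4.1°, cos -4.1°) = (0.0715, 0.997). D is at the origin and M lies 60.8 along u from D, so M = 60.8·u = (60.6, -4.35). Tangency of A1 to both parallel lines with radius 4.1 puts U and F at D ± 4.1·n: U = (0.293, 4.09), F = (-0.293, -4.09). Equal radii place K and G the same way about M: K = M + 4.1·n = (60.9, -0.258), G = M − 4.1·n = (60.4, -8.44). Then cos ∠KUG = UK·UG / (|UK||UG|), giving 7.68°.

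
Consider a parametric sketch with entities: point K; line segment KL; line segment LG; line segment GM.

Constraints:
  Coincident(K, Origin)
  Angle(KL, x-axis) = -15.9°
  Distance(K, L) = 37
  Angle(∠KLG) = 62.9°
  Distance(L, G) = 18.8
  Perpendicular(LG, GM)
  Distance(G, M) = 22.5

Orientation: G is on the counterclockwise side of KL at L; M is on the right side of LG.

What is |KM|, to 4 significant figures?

55.47

∠KLG = 62.9°, so LG runs at -15.9° + (180° − 62.9°) = 101.2° from the x-axis; with |LG| = 18.8, G = L + 18.8·(cos 101.2°, sin 101.2°) = (31.93, 8.305). The perpendicularity gives GM at right angles to LG; with |GM| = 22.5 on the right of LG, M = G + 22.5·(0.9810, 0.1942) = (54.00, 12.68). Then |KM| = |M − K| = 55.47.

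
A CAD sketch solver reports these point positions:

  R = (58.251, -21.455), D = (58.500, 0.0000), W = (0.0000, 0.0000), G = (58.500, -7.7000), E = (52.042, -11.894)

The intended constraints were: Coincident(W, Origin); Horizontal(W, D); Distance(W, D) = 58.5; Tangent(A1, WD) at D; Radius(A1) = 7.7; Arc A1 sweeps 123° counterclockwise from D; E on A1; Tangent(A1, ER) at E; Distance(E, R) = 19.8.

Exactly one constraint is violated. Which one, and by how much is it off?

Distance(E, R) = 19.8 — off by 8.40.

W = (0.00, 0.00) ✓; W.y = 0.00, D.y = 0.00 ✓; |WD| = 58.50 ✓; ∠(GD, DW) = 90.00° ✓; |GD| = 7.700 ✓; bearing(G→E) − bearing(G→D) = 123.0° ✓; |GE| = 7.700 ✓; ∠(GE, ER) = 90.00° ✓; |ER| = 11.40 ✗.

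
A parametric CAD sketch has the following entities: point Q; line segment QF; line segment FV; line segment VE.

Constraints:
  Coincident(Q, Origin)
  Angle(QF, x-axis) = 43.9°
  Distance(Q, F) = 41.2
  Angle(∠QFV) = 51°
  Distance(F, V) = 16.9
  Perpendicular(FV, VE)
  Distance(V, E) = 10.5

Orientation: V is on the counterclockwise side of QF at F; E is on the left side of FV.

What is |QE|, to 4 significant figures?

23.34

Q is at the origin; QF runs at 43.9° with length 41.2, so F = 41.2·(cos 43.9°, sin 43.9°) = (29.69, 28.57). ∠QFV = 51.0°, so FV runs at 43.9° + (180° − 51.0°) = 172.9° from the x-axis; with |FV| = 16.9, V = F + 16.9·(cos 172.9°, sin 172.9°) = (12.92, 30.66). The perpendicularity gives VE at right angles to FV; with |VE| = 10.5 on the left of FV, E = V + 10.5·(-0.1236, -0.9923) = (11.62, 20.24). Then |QE| = |E − Q| = 23.34.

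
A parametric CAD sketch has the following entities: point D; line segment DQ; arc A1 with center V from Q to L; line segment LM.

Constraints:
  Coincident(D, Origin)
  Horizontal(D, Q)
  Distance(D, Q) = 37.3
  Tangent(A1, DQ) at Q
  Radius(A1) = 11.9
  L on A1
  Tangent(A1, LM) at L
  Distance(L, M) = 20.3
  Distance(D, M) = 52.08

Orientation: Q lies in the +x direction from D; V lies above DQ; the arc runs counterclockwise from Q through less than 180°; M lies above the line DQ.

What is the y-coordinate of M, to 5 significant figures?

35.414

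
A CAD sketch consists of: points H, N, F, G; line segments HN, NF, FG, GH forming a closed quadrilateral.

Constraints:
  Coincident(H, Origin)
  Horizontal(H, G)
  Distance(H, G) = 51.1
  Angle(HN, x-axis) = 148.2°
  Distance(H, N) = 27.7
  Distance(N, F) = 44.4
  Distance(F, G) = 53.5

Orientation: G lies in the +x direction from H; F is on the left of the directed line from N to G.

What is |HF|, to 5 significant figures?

40.890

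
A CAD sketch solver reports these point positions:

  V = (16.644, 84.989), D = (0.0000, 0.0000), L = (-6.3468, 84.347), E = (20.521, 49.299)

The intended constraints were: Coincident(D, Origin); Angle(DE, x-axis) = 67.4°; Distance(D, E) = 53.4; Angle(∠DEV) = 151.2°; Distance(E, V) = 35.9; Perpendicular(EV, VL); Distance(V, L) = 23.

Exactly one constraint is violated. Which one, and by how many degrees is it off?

Perpendicular(EV, VL) — off by 4.60°.

D = (0.00, 0.00) ✓; DE at 67.40° ✓; |DE| = 53.40 ✓; ∠DEV = 151.2° ✓; |EV| = 35.90 ✓; ∠(EV, VL) = 85.40° ✗; |VL| = 23.00 ✓.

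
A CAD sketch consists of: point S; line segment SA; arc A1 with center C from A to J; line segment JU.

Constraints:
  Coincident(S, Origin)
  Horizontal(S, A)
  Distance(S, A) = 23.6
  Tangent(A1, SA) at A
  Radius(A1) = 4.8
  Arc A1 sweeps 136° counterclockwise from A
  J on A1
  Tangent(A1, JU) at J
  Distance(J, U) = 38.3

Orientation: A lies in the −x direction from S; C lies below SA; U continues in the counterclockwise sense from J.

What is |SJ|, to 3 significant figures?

28.2

S is at the origin; S and A share the same y with |SA| = 23.6 and A on the −x side, so A = (-23.6, 0.00). The tangent condition forces CA to be normal to SA, so C = A + (0, -4.8) = (-23.6, -4.80). On A1, A sits at bearing 90° from C; a 136° counterclockwise sweep puts J at bearing 226°, so J = C + 4.8·(cos 226°, sin 226°) = (-26.9, -8.25). Then |SJ| = |J − S| = 28.2.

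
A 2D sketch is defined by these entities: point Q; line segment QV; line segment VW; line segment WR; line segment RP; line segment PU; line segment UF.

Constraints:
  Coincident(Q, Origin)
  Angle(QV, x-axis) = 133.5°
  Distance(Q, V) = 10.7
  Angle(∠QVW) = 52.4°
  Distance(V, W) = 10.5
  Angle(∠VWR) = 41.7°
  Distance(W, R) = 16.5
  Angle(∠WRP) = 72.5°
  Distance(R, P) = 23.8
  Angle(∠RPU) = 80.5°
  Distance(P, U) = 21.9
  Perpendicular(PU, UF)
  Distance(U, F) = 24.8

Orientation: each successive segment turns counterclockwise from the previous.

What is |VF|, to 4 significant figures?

17.67

∠RPU = 80.5° gives PU at -113.6° from the x-axis; with |PU| = 21.9, U = (-24.95, 0.7899). The perpendicularity gives UF at right angles to PU, so UF runs at -23.60°; with |UF| = 24.8, F = (-2.219, -9.139). Then |VF| = |F − V| = 17.67.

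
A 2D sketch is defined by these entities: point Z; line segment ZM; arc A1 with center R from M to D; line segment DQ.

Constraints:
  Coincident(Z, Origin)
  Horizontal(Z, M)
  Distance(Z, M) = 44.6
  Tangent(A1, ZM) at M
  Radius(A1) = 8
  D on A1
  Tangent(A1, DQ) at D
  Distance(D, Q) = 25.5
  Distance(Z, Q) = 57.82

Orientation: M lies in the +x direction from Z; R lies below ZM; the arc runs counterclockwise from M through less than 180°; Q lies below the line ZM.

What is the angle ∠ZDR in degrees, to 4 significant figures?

142.7°

Z is at the origin; ZM is horizontal with |ZM| = 44.6 and M on the +x side, so M = (44.60, 0.000). A1 meets ZM tangentially, so RM is at right angles to ZM, so R = M + (0, -8) = (44.60, -8.000). Since RD ⟂ DQ (tangency), |RQ| = √(8.0² + 25.5²) = 26.73 regardless of where D sits on A1. So Q lies on both circle(Z, 57.82) and circle(R, 26.73); the below-ZM intersection is Q = (46.27, -34.67). D is the foot of the tangent from Q: D = (37.13, -10.87).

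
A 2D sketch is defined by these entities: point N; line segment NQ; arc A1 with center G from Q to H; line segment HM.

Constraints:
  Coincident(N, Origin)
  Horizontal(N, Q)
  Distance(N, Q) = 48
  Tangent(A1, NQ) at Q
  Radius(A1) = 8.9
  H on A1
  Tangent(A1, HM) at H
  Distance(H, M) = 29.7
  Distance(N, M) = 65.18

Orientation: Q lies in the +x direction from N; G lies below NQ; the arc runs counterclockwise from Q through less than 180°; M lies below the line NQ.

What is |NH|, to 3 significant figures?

41.7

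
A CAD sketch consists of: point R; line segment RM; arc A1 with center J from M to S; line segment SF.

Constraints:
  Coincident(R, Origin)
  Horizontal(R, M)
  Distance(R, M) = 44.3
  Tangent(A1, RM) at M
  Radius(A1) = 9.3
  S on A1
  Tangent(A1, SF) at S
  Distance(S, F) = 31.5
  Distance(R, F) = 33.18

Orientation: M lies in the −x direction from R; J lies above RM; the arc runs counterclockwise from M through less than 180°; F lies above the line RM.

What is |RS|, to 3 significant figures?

37.2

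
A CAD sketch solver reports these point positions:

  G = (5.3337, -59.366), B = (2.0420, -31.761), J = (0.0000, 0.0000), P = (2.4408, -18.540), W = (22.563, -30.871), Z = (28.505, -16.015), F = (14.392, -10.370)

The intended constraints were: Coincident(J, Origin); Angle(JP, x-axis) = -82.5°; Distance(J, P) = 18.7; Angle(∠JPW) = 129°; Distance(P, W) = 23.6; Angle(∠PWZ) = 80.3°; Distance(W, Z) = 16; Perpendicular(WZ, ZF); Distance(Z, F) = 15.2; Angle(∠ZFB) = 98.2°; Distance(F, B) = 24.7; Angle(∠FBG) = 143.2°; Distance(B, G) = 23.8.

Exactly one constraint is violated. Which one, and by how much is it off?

Distance(B, G) = 23.8 — off by 4.00.

J = (0.00, 0.00) ✓; JP at -82.50° ✓; |JP| = 18.70 ✓; ∠JPW = 129.0° ✓; |PW| = 23.60 ✓; ∠PWZ = 80.30° ✓; |WZ| = 16.00 ✓; ∠(WZ, ZF) = 90.00° ✓; |ZF| = 15.20 ✓; ∠ZFB = 98.20° ✓; |FB| = 24.70 ✓; ∠FBG = 143.2° ✓; |BG| = 27.80 ✗.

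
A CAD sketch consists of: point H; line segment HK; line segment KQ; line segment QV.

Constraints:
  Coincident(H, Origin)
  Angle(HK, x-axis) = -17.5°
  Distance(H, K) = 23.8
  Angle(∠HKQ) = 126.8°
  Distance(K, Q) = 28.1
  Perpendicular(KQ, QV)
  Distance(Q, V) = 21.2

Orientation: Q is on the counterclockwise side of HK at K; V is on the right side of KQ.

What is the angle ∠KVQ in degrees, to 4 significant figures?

52.97°

H is at the origin; HK runs at -17.5° with length 23.8, so K = 23.8·(cos -17.5°, sin -17.5°) = (22.70, -7.157). ∠HKQ = 126.8°, so KQ runs at -17.5° + (180° − 126.8°) = 35.70° from the x-axis; with |KQ| = 28.1, Q = K + 28.1·(cos 35.70°, sin 35.70°) = (45.52, 9.241). KQ is perpendicular to QV; with |QV| = 21.2 on the right of KQ, V = Q + 21.2·(0.5835, -0.8121) = (57.89, -7.975). Then cos ∠KVQ = VK·VQ / (|VK||VQ|), giving 52.97°.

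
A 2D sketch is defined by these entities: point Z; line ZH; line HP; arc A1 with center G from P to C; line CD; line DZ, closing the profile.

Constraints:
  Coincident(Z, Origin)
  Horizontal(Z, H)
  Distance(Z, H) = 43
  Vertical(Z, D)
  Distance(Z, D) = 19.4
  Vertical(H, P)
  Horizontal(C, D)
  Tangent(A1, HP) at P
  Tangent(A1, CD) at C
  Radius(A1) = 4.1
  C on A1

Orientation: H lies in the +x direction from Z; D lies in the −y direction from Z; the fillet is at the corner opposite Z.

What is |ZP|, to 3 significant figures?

45.6

Z is at the origin; ZH is horizontal with |ZH| = 43.0 and H on the +x side, so H = (43.0, 0.00). Z and D share the same x with |ZD| = 19.4 and D on the −y side, so D = (0.00, -19.4). The virtual corner opposite Z is at (43.0, -19.4). Tangency of A1 to HP means the radius GP is perpendicular to HP and tangency of A1 to CD means the radius GC is perpendicular to CD, with radius 4.1, so the center G sits 4.1 in from both sides at G = (38.9, -15.3). That places the tangent points at P = (43.0, -15.3) on HP and C = (38.9, -19.4) on CD. Then |ZP| = |P − Z| = 45.6.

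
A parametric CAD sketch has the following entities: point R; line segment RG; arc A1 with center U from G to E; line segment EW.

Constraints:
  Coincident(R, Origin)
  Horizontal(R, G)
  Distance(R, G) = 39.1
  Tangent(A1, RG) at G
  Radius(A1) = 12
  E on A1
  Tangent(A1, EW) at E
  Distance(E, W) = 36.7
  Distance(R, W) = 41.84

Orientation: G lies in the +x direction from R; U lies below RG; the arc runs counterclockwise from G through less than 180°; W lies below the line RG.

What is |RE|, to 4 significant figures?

29.08

Checks: |UE| = 12.00 ✓; ∠(UE, EW) = 90.00° ✓; |EW| = 36.70 ✓; |RW| = 41.84 ✓.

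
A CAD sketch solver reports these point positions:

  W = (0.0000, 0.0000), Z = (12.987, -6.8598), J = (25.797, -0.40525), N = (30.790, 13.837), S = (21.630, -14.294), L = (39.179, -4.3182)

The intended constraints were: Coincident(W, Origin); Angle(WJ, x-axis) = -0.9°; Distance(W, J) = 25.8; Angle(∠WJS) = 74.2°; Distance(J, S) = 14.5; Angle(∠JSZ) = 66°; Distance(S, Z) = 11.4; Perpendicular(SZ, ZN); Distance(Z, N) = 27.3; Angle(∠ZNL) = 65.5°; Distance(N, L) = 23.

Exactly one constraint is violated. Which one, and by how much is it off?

Distance(N, L) = 23 — off by 3.00.

W = (0.00, 0.00) ✓; WJ at -0.9000° ✓; |WJ| = 25.80 ✓; ∠WJS = 74.20° ✓; |JS| = 14.50 ✓; ∠JSZ = 66.00° ✓; |SZ| = 11.40 ✓; ∠(SZ, ZN) = 90.00° ✓; |ZN| = 27.30 ✓; ∠ZNL = 65.50° ✓; |NL| = 20.00 ✗.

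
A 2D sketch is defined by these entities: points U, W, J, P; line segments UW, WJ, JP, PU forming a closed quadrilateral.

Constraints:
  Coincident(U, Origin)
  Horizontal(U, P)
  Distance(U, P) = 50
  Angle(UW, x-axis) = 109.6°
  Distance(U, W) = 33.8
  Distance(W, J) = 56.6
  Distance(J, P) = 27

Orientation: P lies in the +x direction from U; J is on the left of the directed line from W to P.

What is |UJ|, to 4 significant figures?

52.25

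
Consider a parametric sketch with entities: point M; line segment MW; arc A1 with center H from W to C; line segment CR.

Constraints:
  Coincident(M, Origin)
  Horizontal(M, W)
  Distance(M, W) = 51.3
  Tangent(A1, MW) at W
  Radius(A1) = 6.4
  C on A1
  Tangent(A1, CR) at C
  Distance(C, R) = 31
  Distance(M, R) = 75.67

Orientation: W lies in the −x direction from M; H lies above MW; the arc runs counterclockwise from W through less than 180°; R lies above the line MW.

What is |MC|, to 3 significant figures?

47.9

M is at the origin; M and W share the same y with |MW| = 51.3 and W on the −x side, so W = (-51.3, 0.00). The tangent condition forces HW to be normal to MW, so H = W + (0, 6.4) = (-51.3, 6.40). Since HC ⟂ CR (tangency), |HR| = √(6.4² + 31.0²) = 31.7 regardless of where C sits on A1. So R lies on both circle(M, 75.67) and circle(H, 31.7); the above-MW intersection is R = (-67.9, 33.3). C is the foot of the tangent from R: C = (-46.6, 10.8).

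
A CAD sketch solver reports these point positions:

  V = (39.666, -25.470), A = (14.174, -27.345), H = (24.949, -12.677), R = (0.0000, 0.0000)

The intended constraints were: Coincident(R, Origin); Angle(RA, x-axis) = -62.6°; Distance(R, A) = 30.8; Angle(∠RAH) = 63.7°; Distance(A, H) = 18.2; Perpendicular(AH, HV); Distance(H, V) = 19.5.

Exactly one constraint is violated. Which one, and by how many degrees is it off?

Perpendicular(AH, HV) — off by 4.70°.

R = (0.00, 0.00) ✓; RA at -62.60° ✓; |RA| = 30.80 ✓; ∠RAH = 63.70° ✓; |AH| = 18.20 ✓; ∠(AH, HV) = 94.70° ✗; |HV| = 19.50 ✓.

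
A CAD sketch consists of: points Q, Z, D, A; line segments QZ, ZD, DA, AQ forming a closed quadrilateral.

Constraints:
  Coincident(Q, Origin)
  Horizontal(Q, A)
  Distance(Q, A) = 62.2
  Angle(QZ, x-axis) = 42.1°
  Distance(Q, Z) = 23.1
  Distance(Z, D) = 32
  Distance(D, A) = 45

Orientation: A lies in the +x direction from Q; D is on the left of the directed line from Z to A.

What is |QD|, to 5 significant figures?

55.062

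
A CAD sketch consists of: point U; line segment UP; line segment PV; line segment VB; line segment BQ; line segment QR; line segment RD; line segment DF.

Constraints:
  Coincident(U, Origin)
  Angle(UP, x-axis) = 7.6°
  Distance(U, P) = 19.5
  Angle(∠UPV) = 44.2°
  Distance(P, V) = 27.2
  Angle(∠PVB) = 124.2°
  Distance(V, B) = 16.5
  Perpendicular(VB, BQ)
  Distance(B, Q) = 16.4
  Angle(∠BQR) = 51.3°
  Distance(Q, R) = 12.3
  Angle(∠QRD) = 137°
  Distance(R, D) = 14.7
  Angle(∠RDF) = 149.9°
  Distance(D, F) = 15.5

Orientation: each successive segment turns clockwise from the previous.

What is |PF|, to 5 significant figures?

49.922

U is at the origin; UP runs at 7.6° with length 19.5, so P = (19.329, 2.5790). ∠UPV = 44.2° gives PV at -128.20° from the x-axis; with |PV| = 27.2, V = (2.5080, -18.796). ∠PVB = 124.2° gives VB at 176.00° from the x-axis; with |VB| = 16.5, B = (-13.952, -17.645). VB ⟂ BQ, so BQ runs at 86.000°; with |BQ| = 16.4, Q = (-12.808, -1.2853). ∠BQR = 51.3° gives QR at -42.700° from the x-axis; with |QR| = 12.3, R = (-3.7684, -9.6266). ∠QRD = 137.0° gives RD at -85.700° from the x-axis; with |RD| = 14.7, D = (-2.6662, -24.285). ∠RDF = 149.9° gives DF at -115.80° from the x-axis; with |DF| = 15.5, F = (-9.4123, -38.240). Then |PF| = |F − P| = 49.922.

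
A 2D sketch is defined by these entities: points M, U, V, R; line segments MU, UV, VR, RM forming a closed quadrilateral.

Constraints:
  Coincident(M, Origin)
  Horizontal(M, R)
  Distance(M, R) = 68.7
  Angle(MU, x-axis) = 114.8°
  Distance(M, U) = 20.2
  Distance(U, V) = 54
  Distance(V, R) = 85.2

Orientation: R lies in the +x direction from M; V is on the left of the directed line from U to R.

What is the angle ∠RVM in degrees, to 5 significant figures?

51.724°

M is at the origin; M and R share the same y with |MR| = 68.7 and R in +x, so R = (68.7, 0). MU runs at 114.8° with |MU| = 20.2, so U = (-8.4729, 18.337). V is determined by |UV| = 54.0 and |VR| = 85.2 together: it lies at the intersection of circle(U, 54.0) and circle(R, 85.2). With |UR| = 79.322, the foot of the radical line on UR is 12.285 from U and the perpendicular offset is √(54.0² − 12.285²) = 52.584. Taking the left-of-UR solution: V = (15.635, 66.657).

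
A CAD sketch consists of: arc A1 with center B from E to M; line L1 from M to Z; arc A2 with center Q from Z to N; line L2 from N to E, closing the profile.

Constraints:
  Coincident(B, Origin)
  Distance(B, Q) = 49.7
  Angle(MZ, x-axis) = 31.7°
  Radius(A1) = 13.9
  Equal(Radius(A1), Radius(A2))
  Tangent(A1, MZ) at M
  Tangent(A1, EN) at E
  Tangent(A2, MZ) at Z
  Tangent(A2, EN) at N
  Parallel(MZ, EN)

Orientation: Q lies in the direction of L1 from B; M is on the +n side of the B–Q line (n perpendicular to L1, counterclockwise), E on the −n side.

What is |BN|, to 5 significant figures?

51.607

Tangency of A1 to both parallel lines with radius 13.9 puts M and E at B ± 13.9·n: M = (-7.3041, 11.826), E = (7.3041, -11.826). Equal radii place Z and N the same way about Q: Z = Q + 13.9·n = (34.981, 37.942), N = Q − 13.9·n = (49.589, 14.290). Then |BN| = |N − B| = 51.607.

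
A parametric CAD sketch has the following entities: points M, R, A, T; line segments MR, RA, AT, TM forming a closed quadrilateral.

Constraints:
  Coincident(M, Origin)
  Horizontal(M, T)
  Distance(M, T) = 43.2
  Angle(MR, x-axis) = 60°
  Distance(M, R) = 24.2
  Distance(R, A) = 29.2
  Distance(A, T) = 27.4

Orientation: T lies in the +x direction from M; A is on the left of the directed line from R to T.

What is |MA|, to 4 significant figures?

48.92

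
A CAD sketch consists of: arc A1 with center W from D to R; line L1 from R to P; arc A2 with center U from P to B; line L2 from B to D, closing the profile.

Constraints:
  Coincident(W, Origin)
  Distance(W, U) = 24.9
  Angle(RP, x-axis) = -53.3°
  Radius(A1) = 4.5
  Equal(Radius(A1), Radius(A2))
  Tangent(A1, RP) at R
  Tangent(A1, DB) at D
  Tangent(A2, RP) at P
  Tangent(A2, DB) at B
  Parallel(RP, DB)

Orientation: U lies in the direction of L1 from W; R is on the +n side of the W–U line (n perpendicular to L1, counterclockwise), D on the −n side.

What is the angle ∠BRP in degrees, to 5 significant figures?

19.872°

The slot axis is L1's direction at -53.3°, so u = (cos -53.3°, sin -53.3°) = (0.59763, -0.80178) and n = (−sin -53.3°, cos -53.3°) = (0.80178, 0.59763). W is at the origin and U lies 24.9 along u from W, so U = 24.9·u = (14.881, -19.964). Tangency of A1 to both parallel lines with radius 4.5 puts R and D at W ± 4.5·n: R = (3.6080, 2.6893), D = (-3.6080, -2.6893). Equal radii place P and B the same way about U: P = U + 4.5·n = (18.489, -17.275), B = U − 4.5·n = (11.273, -22.654). Then cos ∠BRP = RB·RP / (|RB||RP|), giving 19.872°.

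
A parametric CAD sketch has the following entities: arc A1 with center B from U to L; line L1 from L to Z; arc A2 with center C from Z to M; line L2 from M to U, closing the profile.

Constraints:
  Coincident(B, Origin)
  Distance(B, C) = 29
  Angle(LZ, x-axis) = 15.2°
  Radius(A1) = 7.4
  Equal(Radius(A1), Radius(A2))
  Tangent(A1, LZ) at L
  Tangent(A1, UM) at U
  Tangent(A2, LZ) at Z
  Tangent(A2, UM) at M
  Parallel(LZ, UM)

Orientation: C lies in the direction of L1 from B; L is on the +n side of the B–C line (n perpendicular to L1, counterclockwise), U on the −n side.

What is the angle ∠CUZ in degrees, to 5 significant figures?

12.722°

Tangency of A1 to both parallel lines with radius 7.4 puts L and U at B ± 7.4·n: L = (-1.9402, 7.1411), U = (1.9402, -7.1411). Equal radii place Z and M the same way about C: Z = C + 7.4·n = (26.045, 14.745), M = C − 7.4·n = (29.926, 0.46236). Then cos ∠CUZ = UC·UZ / (|UC||UZ|), giving 12.722°.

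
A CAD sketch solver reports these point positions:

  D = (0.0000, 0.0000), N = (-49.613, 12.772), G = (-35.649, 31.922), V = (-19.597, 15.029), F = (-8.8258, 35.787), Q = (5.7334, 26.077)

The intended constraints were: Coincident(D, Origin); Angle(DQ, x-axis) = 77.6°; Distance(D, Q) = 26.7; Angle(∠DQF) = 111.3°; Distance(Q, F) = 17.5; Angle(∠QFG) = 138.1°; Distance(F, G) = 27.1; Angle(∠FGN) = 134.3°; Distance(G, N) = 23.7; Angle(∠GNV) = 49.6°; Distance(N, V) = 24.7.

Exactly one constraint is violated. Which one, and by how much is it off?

Distance(N, V) = 24.7 — off by 5.40.

D = (0.00, 0.00) ✓; DQ at 77.60° ✓; |DQ| = 26.70 ✓; ∠DQF = 111.3° ✓; |QF| = 17.50 ✓; ∠QFG = 138.1° ✓; |FG| = 27.10 ✓; ∠FGN = 134.3° ✓; |GN| = 23.70 ✓; ∠GNV = 49.60° ✓; |NV| = 30.10 ✗.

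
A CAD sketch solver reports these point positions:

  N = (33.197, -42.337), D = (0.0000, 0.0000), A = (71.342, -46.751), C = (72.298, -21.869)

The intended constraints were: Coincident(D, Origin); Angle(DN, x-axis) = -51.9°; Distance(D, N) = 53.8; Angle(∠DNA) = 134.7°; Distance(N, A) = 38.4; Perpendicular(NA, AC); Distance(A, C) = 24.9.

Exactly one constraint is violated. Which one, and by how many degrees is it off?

Perpendicular(NA, AC) — off by 4.40°.

D = (0.00, 0.00) ✓; DN at -51.90° ✓; |DN| = 53.80 ✓; ∠DNA = 134.7° ✓; |NA| = 38.40 ✓; ∠(NA, AC) = 94.40° ✗; |AC| = 24.90 ✓.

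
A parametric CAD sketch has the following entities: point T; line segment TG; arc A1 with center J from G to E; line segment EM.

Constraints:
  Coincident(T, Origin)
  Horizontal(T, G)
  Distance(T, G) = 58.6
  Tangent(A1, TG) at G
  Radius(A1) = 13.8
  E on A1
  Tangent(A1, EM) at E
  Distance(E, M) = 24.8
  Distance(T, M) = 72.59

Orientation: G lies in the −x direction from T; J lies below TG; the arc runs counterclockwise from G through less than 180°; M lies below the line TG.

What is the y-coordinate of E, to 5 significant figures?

-20.305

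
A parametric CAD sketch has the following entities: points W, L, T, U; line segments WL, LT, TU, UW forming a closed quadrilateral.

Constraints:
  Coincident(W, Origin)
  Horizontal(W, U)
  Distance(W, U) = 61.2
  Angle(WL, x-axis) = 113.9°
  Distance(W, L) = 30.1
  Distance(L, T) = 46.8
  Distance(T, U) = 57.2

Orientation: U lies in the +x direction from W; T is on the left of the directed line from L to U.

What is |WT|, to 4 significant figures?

56.48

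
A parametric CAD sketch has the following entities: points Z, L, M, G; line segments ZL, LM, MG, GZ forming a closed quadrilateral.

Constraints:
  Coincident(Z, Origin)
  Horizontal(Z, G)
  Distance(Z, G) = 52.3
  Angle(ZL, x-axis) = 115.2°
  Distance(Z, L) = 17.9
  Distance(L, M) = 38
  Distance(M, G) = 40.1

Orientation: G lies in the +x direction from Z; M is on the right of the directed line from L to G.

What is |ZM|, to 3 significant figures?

20.7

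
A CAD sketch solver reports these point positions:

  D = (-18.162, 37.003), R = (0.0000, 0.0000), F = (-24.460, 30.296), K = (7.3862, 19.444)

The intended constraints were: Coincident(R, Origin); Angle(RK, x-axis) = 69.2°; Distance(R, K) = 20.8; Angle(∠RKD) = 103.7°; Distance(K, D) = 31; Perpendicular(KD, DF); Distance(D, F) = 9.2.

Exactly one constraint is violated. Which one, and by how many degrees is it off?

Perpendicular(KD, DF) — off by 8.70°.

R = (0.00, 0.00) ✓; RK at 69.20° ✓; |RK| = 20.80 ✓; ∠RKD = 103.7° ✓; |KD| = 31.00 ✓; ∠(KD, DF) = 81.30° ✗; |DF| = 9.200 ✓.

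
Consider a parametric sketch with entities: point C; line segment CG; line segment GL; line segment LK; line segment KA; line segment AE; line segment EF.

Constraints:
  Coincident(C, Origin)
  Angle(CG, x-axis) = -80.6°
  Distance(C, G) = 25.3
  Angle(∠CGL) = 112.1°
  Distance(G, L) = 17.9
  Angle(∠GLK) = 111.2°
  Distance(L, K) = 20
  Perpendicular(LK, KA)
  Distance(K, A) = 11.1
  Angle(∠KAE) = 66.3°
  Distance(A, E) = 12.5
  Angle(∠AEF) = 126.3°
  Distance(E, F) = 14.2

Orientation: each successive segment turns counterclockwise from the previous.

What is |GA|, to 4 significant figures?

27.06

C is at the origin; CG runs at -80.6° with length 25.3, so G = (4.132, -24.96). ∠CGL = 112.1° gives GL at -12.70° from the x-axis; with |GL| = 17.9, L = (21.59, -28.90). ∠GLK = 111.2° gives LK at 56.10° from the x-axis; with |LK| = 20.0, K = (32.75, -12.30). The perpendicularity gives KA at right angles to LK, so KA runs at 146.1°; with |KA| = 11.1, A = (23.54, -6.104). Then |GA| = |A − G| = 27.06.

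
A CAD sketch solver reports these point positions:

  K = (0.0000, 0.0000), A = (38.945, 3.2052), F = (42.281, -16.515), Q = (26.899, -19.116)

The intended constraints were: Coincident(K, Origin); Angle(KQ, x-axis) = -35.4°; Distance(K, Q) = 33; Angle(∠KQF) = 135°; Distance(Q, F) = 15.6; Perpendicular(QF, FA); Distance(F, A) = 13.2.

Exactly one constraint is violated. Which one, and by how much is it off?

Distance(F, A) = 13.2 — off by 6.80.

K = (0.00, 0.00) ✓; KQ at -35.40° ✓; |KQ| = 33.00 ✓; ∠KQF = 135.0° ✓; |QF| = 15.60 ✓; ∠(QF, FA) = 90.00° ✓; |FA| = 20.00 ✗.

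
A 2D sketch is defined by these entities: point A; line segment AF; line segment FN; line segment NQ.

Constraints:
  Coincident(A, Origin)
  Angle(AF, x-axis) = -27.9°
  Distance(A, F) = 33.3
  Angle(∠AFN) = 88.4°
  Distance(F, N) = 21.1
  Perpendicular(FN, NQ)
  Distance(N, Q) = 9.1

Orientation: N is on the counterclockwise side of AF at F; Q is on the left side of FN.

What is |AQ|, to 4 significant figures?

31.49

∠AFN = 88.4°, so FN runs at -27.9° + (180° − 88.4°) = 63.70° from the x-axis; with |FN| = 21.1, N = F + 21.1·(cos 63.70°, sin 63.70°) = (38.78, 3.334). FN is perpendicular to NQ; with |NQ| = 9.1 on the left of FN, Q = N + 9.1·(-0.8965, 0.4431) = (30.62, 7.366). Then |AQ| = |Q − A| = 31.49.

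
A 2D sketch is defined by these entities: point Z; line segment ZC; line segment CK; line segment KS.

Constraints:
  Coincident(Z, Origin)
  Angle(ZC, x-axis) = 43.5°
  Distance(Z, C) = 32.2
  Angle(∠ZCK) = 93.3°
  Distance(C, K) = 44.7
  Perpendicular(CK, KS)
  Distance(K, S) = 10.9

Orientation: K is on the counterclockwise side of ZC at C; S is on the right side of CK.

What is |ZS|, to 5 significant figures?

63.405

Z is at the origin; ZC runs at 43.5° with length 32.2, so C = 32.2·(cos 43.5°, sin 43.5°) = (23.357, 22.165). ∠ZCK = 93.3°, so CK runs at 43.5° + (180° − 93.3°) = 130.20° from the x-axis; with |CK| = 44.7, K = C + 44.7·(cos 130.20°, sin 130.20°) = (-5.4949, 56.307). CK ⟂ KS; with |KS| = 10.9 on the right of CK, S = K + 10.9·(0.76380, 0.64546) = (2.8305, 63.342). Then |ZS| = |S − Z| = 63.405.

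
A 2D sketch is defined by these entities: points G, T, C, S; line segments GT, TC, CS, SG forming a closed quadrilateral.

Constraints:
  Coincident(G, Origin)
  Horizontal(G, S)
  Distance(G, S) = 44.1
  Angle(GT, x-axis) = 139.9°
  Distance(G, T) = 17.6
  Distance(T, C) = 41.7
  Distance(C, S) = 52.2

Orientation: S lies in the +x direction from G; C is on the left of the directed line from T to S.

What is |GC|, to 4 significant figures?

44.93

G is at the origin; GS is horizontal with |GS| = 44.1 and S in +x, so S = (44.1, 0). GT runs at 139.9° with |GT| = 17.6, so T = (-13.46, 11.34). C is determined by |TC| = 41.7 and |CS| = 52.2 together: it lies at the intersection of circle(T, 41.7) and circle(S, 52.2). With |TS| = 58.67, the foot of the radical line on TS is 20.93 from T and the perpendicular offset is √(41.7² − 20.93²) = 36.07. Taking the left-of-TS solution: C = (14.04, 42.68).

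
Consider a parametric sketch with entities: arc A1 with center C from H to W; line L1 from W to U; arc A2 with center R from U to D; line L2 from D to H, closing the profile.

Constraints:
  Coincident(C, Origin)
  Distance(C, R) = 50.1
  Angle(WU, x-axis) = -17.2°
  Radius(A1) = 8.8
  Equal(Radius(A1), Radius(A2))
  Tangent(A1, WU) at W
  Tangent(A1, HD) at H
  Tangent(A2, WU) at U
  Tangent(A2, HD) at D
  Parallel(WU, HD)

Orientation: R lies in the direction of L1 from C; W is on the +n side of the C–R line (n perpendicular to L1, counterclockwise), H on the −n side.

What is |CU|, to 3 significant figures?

50.9

The slot axis is L1's direction at -17.2°, so u = (cos -17.2°, sin -17.2°) = (0.955, -0.296) and n = (−sin -17.2°, cos -17.2°) = (0.296, 0.955). C is at the origin and R lies 50.1 along u from C, so R = 50.1·u = (47.9, -14.8). Tangency of A1 to both parallel lines with radius 8.8 puts W and H at C ± 8.8·n: W = (2.60, 8.41), H = (-2.60, -8.41). Equal radii place U and D the same way about R: U = R + 8.8·n = (50.5, -6.41), D = R − 8.8·n = (45.3, -23.2). Then |CU| = |U − C| = 50.9.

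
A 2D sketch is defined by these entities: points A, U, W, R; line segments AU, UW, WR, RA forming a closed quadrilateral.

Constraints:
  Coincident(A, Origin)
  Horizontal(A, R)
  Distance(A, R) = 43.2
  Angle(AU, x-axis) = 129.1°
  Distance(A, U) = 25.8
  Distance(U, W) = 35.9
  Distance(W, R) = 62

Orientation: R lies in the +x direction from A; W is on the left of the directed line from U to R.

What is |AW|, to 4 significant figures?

49.15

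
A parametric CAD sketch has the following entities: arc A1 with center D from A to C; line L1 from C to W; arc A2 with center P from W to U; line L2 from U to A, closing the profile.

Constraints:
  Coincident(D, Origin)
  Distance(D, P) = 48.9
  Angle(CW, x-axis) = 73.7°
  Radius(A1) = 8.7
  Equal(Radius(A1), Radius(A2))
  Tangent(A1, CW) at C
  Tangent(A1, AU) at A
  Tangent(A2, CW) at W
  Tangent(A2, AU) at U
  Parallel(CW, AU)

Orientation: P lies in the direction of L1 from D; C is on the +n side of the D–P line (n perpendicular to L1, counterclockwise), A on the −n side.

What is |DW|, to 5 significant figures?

49.668

The slot axis is L1's direction at 73.7°, so u = (cos 73.7°, sin 73.7°) = (0.28067, 0.95981) and n = (−sin 73.7°, cos 73.7°) = (-0.95981, 0.28067). D is at the origin and P lies 48.9 along u from D, so P = 48.9·u = (13.725, 46.934). Tangency of A1 to both parallel lines with radius 8.7 puts C and A at D ± 8.7·n: C = (-8.3503, 2.4418), A = (8.3503, -2.4418). Equal radii place W and U the same way about P: W = P + 8.7·n = (5.3743, 49.376), U = P − 8.7·n = (22.075, 44.493). Then |DW| = |W − D| = 49.668.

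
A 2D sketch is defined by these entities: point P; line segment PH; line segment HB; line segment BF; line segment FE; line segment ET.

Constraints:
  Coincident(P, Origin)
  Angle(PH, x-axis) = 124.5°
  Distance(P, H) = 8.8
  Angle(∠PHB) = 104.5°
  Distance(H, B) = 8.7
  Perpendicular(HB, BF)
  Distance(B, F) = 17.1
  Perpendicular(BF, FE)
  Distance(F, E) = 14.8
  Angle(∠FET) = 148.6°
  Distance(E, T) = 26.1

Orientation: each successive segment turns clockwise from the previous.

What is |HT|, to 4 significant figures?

28.59

P is at the origin; PH runs at 124.5° with length 8.8, so H = (-4.984, 7.252). ∠PHB = 104.5° gives HB at 49.00° from the x-axis; with |HB| = 8.7, B = (0.7233, 13.82). HB ⟂ BF, so BF runs at -41.00°; with |BF| = 17.1, F = (13.63, 2.600). The perpendicularity gives FE at right angles to BF, so FE runs at -131.0°; with |FE| = 14.8, E = (3.919, -8.570). ∠FET = 148.6° gives ET at -162.4° from the x-axis; with |ET| = 26.1, T = (-20.96, -16.46). Then |HT| = |T − H| = 28.59.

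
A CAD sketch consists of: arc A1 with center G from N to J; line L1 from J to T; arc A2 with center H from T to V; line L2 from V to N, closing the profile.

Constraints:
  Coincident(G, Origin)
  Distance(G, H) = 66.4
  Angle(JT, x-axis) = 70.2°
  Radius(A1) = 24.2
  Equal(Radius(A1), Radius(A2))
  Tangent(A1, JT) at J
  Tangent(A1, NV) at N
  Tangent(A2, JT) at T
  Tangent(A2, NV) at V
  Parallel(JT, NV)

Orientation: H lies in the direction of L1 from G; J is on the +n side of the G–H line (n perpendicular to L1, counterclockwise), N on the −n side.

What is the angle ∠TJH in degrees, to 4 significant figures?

20.02°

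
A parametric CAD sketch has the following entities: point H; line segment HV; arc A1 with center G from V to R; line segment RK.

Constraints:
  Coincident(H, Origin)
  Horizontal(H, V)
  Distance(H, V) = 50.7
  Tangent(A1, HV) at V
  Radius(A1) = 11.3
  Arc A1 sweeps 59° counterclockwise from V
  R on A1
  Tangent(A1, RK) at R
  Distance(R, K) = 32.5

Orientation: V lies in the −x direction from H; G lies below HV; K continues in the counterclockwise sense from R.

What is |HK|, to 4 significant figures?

84.02

H is at the origin; H and V share the same y with |HV| = 50.7 and V on the −x side, so V = (-50.70, 0.000). A1 meets HV tangentially, so GV is at right angles to HV, so G = V + (0, -11.3) = (-50.70, -11.30). On A1, V sits at bearing 90° from G; a 59° counterclockwise sweep puts R at bearing 149°, so R = G + 11.3·(cos 149°, sin 149°) = (-60.39, -5.480). A1 meets RK tangentially, so GR is at right angles to RK, so RK runs along (−sin 149°, cos 149°); with |RK| = 32.5, K = (-77.12, -33.34). Then |HK| = |K − H| = 84.02.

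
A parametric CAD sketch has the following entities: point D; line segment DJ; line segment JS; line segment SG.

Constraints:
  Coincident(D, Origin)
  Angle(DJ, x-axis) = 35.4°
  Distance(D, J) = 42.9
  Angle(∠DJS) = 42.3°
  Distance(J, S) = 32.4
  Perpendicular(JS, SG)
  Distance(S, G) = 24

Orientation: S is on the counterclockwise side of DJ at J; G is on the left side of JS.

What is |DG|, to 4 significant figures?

4.918

D is at the origin; DJ runs at 35.4° with length 42.9, so J = 42.9·(cos 35.4°, sin 35.4°) = (34.97, 24.85). ∠DJS = 42.3°, so JS runs at 35.4° + (180° − 42.3°) = 173.1° from the x-axis; with |JS| = 32.4, S = J + 32.4·(cos 173.1°, sin 173.1°) = (2.804, 28.74). The perpendicularity gives SG at right angles to JS; with |SG| = 24.0 on the left of JS, G = S + 24.0·(-0.1201, -0.9928) = (-0.07964, 4.917). Then |DG| = |G − D| = 4.918.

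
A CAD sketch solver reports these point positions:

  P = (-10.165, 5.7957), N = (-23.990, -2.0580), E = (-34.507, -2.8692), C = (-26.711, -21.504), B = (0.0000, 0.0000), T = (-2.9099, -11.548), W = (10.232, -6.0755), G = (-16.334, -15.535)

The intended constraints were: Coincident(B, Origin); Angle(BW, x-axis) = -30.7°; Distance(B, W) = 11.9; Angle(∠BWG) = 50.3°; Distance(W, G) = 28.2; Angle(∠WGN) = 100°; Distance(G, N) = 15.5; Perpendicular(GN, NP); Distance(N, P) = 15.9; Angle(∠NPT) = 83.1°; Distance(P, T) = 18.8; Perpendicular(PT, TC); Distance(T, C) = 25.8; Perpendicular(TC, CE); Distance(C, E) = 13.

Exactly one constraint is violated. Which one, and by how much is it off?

Distance(C, E) = 13 — off by 7.20.

B = (0.00, 0.00) ✓; BW at -30.70° ✓; |BW| = 11.90 ✓; ∠BWG = 50.30° ✓; |WG| = 28.20 ✓; ∠WGN = 100.0° ✓; |GN| = 15.50 ✓; ∠(GN, NP) = 90.00° ✓; |NP| = 15.90 ✓; ∠NPT = 83.10° ✓; |PT| = 18.80 ✓; ∠(PT, TC) = 90.00° ✓; |TC| = 25.80 ✓; ∠(TC, CE) = 90.00° ✓; |CE| = 20.20 ✗.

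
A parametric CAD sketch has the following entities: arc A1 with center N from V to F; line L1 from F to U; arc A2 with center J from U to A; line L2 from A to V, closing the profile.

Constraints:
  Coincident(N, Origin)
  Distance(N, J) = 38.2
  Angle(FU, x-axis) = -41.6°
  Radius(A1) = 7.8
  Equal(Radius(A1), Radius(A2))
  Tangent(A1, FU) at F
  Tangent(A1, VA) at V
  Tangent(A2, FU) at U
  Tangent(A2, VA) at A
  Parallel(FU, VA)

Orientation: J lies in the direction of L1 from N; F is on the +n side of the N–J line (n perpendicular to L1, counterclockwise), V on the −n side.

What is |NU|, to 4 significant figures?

38.99

The slot axis is L1's direction at -41.6°, so u = (cos -41.6°, sin -41.6°) = (0.7478, -0.6639) and n = (−sin -41.6°, cos -41.6°) = (0.6639, 0.7478). N is at the origin and J lies 38.2 along u from N, so J = 38.2·u = (28.57, -25.36). Tangency of A1 to both parallel lines with radius 7.8 puts F and V at N ± 7.8·n: F = (5.179, 5.833), V = (-5.179, -5.833). Equal radii place U and A the same way about J: U = J + 7.8·n = (33.74, -19.53), A = J − 7.8·n = (23.39, -31.19). Then |NU| = |U − N| = 38.99.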